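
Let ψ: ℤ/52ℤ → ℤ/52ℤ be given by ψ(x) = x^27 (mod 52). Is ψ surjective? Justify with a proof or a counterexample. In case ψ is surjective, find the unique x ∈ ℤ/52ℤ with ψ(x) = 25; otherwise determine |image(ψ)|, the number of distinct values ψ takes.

15

ψ(2): Repeated squaring mod 52: 2^1 ≡ 2, 2^2 ≡ 2² = 4, 2^4 ≡ 4² = 16, 2^8 ≡ 16² = 256 ≡ 48, 2^16 ≡ 48² = 2304 ≡ 16. Since 27 = 16 + 8 + 2 + 1, 2^27 ≡ 16·48·4·2: 16·48 = 768 ≡ 40, then 40·4 = 160 ≡ 4, then 4·2 = 8. So 2^27 ≡ 8 (mod 52).
ψ(6): Repeated squaring mod 52: 6^1 ≡ 6, 6^2 ≡ 6² = 36, 6^4 ≡ 36² = 1296 ≡ 48, 6^8 ≡ 48² = 2304 ≡ 16, 6^16 ≡ 16² = 256 ≡ 48. Since 27 = 16 + 8 + 2 + 1, 6^27 ≡ 48·16·36·6: 48·16 = 768 ≡ 40, then 40·36 = 1440 ≡ 36, then 36·6 = 216 ≡ 8. So 6^27 ≡ 8 (mod 52).
So ψ(2) = ψ(6) = 8 while 2 ≠ 6, therefore ψ is not injective.
A non-injective map from the 52-element set ℤ/52ℤ to itself takes at most 51 distinct values, so it cannot be surjective. So ψ is not surjective.
Since ψ is not surjective, we determine |image(ψ)|. Computing x^27 mod 52 for each x (by repeated squaring, reducing mod 52 at every step), the values ψ(0), ψ(1), …, ψ(51) are: 0, 1, 8, 27, 12, 21, 8, 31, 44, 1, 12, 31, 12, 13, 40, 47, 40, 25, 8, 47, 44, 5, 40, 51, 44, 25, 0, 27, 8, 1, 12, 47, 8, 5, 44, 27, 12, 5, 12, 39, 40, 21, 40, 51, 8, 21, 44, 31, 40, 25, 44, 51.
The distinct values are {0, 1, 5, 8, 12, 13, 21, 25, 27, 31, 39, 40, 44, 47, 51}; there are 15 of them.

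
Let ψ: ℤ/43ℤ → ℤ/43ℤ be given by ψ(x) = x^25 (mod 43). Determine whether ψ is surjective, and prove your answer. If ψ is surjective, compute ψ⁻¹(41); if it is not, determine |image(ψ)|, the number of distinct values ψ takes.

4

Since 43 is prime, the nonzero elements of ℤ/43ℤ form a cyclic group of order 42.
As gcd(25, 42) = 1, raising to the 25th power is a bijection on this group: if s^25 ≡ t^25 then (st^{−1})^25 = 1, and the only element of order dividing gcd(25, 42) = 1 is 1, so s = t.
With ψ(0) = 0 this makes ψ injective on all of ℤ/43ℤ, hence bijective (finite equal-size domain and codomain). In particular ψ is surjective.
Since ψ is surjective, we find the preimage of 41. The inverse of x ↦ x^25 on (ℤ/43ℤ)^× is x ↦ x^37, because 25·37 = 925 = 22·42 + 1 ≡ 1 (mod 42) and x^{42} = 1 for x ≠ 0 (Fermat). So ψ⁻¹(41) = 41^37 mod 43.
Repeated squaring mod 43: 41^1 ≡ 41, 41^2 ≡ 41² = 1681 ≡ 4, 41^4 ≡ 4² = 16, 41^8 ≡ 16² = 256 ≡ 41, 41^16 ≡ 41² = 1681 ≡ 4, 41^32 ≡ 4² = 16. Since 37 = 32 + 4 + 1, 41^37 ≡ 16·16·41: 16·16 = 256 ≡ 41, then 41·41 = 1681 ≡ 4. So 41^37 ≡ 4 (mod 43).
Hence ψ⁻¹(41) = 4.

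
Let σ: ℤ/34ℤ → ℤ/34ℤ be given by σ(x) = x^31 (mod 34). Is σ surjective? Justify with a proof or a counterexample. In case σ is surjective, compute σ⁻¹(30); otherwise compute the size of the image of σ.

Computing x^31 mod 34 for each x (by repeated squaring, reducing mod 34 at every step), the values σ(0), σ(1), …, σ(33) are: 0, 1, 26, 23, 30, 7, 20, 5, 32, 19, 12, 31, 10, 21, 28, 25, 16, 17, 18, 9, 6, 13, 24, 3, 22, 15, 2, 29, 14, 27, 4, 11, 8, 33.
Every element of ℤ/34ℤ appears exactly once in this list, so σ is a bijection, and in particular surjective.
Since σ is surjective, we read off the preimage of 30 from the same table: σ(4) = 30, so σ⁻¹(30) = 4.

4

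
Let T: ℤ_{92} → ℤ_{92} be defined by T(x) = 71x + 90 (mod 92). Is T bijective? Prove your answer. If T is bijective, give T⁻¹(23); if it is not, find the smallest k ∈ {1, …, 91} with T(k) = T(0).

Suppose T(a) = T(b) in ℤ_{92}. Then 71a + 90 ≡ 71b + 90 (mod 92), so 71(a − b) ≡ 0 (mod 92).
Since gcd(71, 92) = 1, 71 is invertible modulo 92, thus a − b ≡ 0 (mod 92), i.e. a = b.
We now compute 71⁻¹ mod 92 explicitly. Euclid's algorithm: 92 = 1·71 + 21, 71 = 3·21 + 8, 21 = 2·8 + 5, 8 = 1·5 + 3, 5 = 1·3 + 2, 3 = 1·2 + 1; back-substituting gives 1 = 35·71 − 27·92, so 71⁻¹ ≡ 35 (mod 92).
For any y ∈ ℤ_{92}, x = 35(y − 90) mod 92 satisfies T(x) = 71·35(y − 90) + 90 ≡ y (since 71·35 ≡ 1 mod 92). So every y has a preimage.
Hence T is bijective.
Since T is bijective, we find T⁻¹(23): we need 71x ≡ 23 − 90 ≡ 25 (mod 92). Using 71⁻¹ = 35: x ≡ 35·25 = 875 = 9·92 + 47, so x = 47.
Check: T(47) = 71·47 + 90 = 3427 = 37·92 + 23 ≡ 23 (mod 92).

47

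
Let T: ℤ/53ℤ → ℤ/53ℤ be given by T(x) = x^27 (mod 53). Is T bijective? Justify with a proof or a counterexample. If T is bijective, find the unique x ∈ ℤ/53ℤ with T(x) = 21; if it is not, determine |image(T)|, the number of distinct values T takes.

Since 53 is prime, the nonzero elements of ℤ/53ℤ form a cyclic group of order 52.
As gcd(27, 52) = 1, raising to the 27th power is a bijection on this group: if u^27 ≡ v^27 then (uv^{−1})^27 = 1, and the only element of order dividing gcd(27, 52) = 1 is 1, so u = v.
With T(0) = 0 this makes T injective on all of ℤ/53ℤ, hence bijective (finite equal-size domain and codomain). In particular T is bijective.
Since T is bijective, we find the preimage of 21. The inverse of x ↦ x^27 on (ℤ/53ℤ)^× is x ↦ x^27, because 27·27 = 729 = 14·52 + 1 ≡ 1 (mod 52) and x^{52} = 1 for x ≠ 0 (Fermat). So T⁻¹(21) = 21^27 mod 53.
Repeated squaring mod 53: 21^1 ≡ 21, 21^2 ≡ 21² = 441 ≡ 17, 21^4 ≡ 17² = 289 ≡ 24, 21^8 ≡ 24² = 576 ≡ 46, 21^16 ≡ 46² = 2116 ≡ 49. Since 27 = 16 + 8 + 2 + 1, 21^27 ≡ 49·46·17·21: 49·46 = 2254 ≡ 28, then 28·17 = 476 ≡ 52, then 52·21 = 1092 ≡ 32. So 21^27 ≡ 32 (mod 53).
Hence T⁻¹(21) = 32.

32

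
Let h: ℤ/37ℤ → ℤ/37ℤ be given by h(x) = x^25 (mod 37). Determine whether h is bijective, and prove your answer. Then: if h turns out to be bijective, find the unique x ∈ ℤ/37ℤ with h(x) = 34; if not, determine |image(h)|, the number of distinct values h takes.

7

Since 37 is prime, the nonzero elements of ℤ/37ℤ form a cyclic group of order 36.
As gcd(25, 36) = 1, raising to the 25th power is a bijection on this group: if u^25 ≡ v^25 then (uv^{−1})^25 = 1, and the only element of order dividing gcd(25, 36) = 1 is 1, so u = v.
With h(0) = 0 this makes h injective on all of ℤ/37ℤ, hence bijective (finite equal-size domain and codomain). In particular h is bijective.
Since h is bijective, we find the preimage of 34. The inverse of x ↦ x^25 on (ℤ/37ℤ)^× is x ↦ x^13, because 25·13 = 325 = 9·36 + 1 ≡ 1 (mod 36) and x^{36} = 1 for x ≠ 0 (Fermat). So h⁻¹(34) = 34^13 mod 37.
Repeated squaring mod 37: 34^1 ≡ 34, 34^2 ≡ 34² = 1156 ≡ 9, 34^4 ≡ 9² = 81 ≡ 7, 34^8 ≡ 7² = 49 ≡ 12. Since 13 = 8 + 4 + 1, 34^13 ≡ 12·7·34: 12·7 = 84 ≡ 10, then 10·34 = 340 ≡ 7. So 34^13 ≡ 7 (mod 37).
Hence h⁻¹(34) = 7.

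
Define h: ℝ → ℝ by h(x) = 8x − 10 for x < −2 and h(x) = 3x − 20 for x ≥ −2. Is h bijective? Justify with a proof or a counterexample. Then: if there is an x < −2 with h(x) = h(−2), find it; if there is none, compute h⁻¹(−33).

-23/8

Both pieces are strictly increasing (slopes 8 and 3), so each is injective on its own interval.
The left piece maps (−∞, −2) onto (−∞, −26); the right piece maps [−2, ∞) onto [−26, ∞).
Since −26 = −26, the images partition ℝ: h is injective and surjective, hence bijective.
Because the two images are disjoint, no x < −2 has h(x) = h(−2), so we compute h⁻¹(−33): −33 lies in (−∞, −26), so solve 8x − 10 = −33: x = (−33 + 10)/8 = −23/8.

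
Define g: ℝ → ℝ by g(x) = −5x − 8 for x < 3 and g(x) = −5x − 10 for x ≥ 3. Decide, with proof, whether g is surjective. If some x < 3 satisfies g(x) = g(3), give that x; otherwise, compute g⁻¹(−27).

17/5

Both pieces are strictly decreasing (slopes −5 and −5), so each is injective on its own interval.
The left piece maps (−∞, 3) onto (−23, ∞); the right piece maps [3, ∞) onto (−∞, −25].
The union (−23, ∞) ∪ (−∞, −25] omits the interval between −23 and −25; in particular −23 has no preimage. So g is not surjective.
Because the two images are disjoint, no x < 3 has g(x) = g(3), so we compute g⁻¹(−27): −27 lies in (−∞, −25], so solve −5x − 10 = −27: x = (−27 + 10)/(−5) = 17/5.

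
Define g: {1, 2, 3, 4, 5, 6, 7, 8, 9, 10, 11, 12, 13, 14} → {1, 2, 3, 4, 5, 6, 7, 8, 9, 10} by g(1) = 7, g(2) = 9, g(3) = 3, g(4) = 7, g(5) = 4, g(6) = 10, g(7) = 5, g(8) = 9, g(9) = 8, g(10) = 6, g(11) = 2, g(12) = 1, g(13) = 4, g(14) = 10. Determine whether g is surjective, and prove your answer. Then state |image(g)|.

10

Every element of the codomain has a preimage: 1 = g(12), 2 = g(11), 3 = g(3), 4 = g(5), 5 = g(7), 6 = g(10), 7 = g(1), 8 = g(9), 9 = g(2), 10 = g(6).
Thus g is surjective.
The image of g is {1, 2, 3, 4, 5, 6, 7, 8, 9, 10}, which has 10 elements.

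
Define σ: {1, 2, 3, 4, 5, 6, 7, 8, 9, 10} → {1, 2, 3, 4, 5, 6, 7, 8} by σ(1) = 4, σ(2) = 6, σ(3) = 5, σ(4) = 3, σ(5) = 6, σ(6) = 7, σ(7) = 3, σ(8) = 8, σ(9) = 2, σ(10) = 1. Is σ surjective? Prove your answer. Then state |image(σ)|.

Every element of the codomain has a preimage: 1 = σ(10), 2 = σ(9), 3 = σ(4), 4 = σ(1), 5 = σ(3), 6 = σ(2), 7 = σ(6), 8 = σ(8).
Hence σ is surjective.
The image of σ is {1, 2, 3, 4, 5, 6, 7, 8}, which has 8 elements.

8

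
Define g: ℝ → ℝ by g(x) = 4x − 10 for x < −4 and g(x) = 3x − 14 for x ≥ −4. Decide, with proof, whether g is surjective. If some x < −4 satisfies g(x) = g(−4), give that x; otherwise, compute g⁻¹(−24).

Both pieces are strictly increasing (slopes 4 and 3), so each is injective on its own interval.
The left piece maps (−∞, −4) onto (−∞, −26); the right piece maps [−4, ∞) onto [−26, ∞).
These images together cover ℝ, so g is surjective.
Because the two images are disjoint, no x < −4 has g(x) = g(−4), so we compute g⁻¹(−24): −24 lies in [−26, ∞), so solve 3x − 14 = −24: x = (−24 + 14)/3 = −10/3.

-10/3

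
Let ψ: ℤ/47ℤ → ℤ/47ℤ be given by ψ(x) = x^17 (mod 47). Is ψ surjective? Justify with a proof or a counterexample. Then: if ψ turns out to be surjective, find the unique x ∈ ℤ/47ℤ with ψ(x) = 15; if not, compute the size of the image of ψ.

Since 47 is prime, the nonzero elements of ℤ/47ℤ form a cyclic group of order 46.
As gcd(17, 46) = 1, raising to the 17th power is a bijection on this group: if u^17 ≡ v^17 then (uv^{−1})^17 = 1, and the only element of order dividing gcd(17, 46) = 1 is 1, so u = v.
With ψ(0) = 0 this makes ψ injective on all of ℤ/47ℤ, hence bijective (finite equal-size domain and codomain). In particular ψ is surjective.
Since ψ is surjective, we find the preimage of 15. The inverse of x ↦ x^17 on (ℤ/47ℤ)^× is x ↦ x^19, because 17·19 = 323 = 7·46 + 1 ≡ 1 (mod 46) and x^{46} = 1 for x ≠ 0 (Fermat). So ψ⁻¹(15) = 15^19 mod 47.
Repeated squaring mod 47: 15^1 ≡ 15, 15^2 ≡ 15² = 225 ≡ 37, 15^4 ≡ 37² = 1369 ≡ 6, 15^8 ≡ 6² = 36, 15^16 ≡ 36² = 1296 ≡ 27. Since 19 = 16 + 2 + 1, 15^19 ≡ 27·37·15: 27·37 = 999 ≡ 12, then 12·15 = 180 ≡ 39. So 15^19 ≡ 39 (mod 47).
Hence ψ⁻¹(15) = 39.

39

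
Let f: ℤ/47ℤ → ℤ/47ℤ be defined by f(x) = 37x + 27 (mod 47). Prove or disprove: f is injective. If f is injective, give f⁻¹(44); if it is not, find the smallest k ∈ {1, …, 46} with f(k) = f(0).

If f(u) = f(v), then 37u ≡ 37v (mod 47). Because gcd(37, 47) = 1, we may cancel 37 to get u ≡ v (mod 47).
Thus f is injective.
We now compute 37⁻¹ mod 47 explicitly. Euclid's algorithm: 47 = 1·37 + 10, 37 = 3·10 + 7, 10 = 1·7 + 3, 7 = 2·3 + 1; back-substituting gives 1 = 14·37 − 11·47, so 37⁻¹ ≡ 14 (mod 47).
Since f is injective, we find f⁻¹(44): we need 37x ≡ 44 − 27 ≡ 17 (mod 47). Using 37⁻¹ = 14: x ≡ 14·17 = 238 = 5·47 + 3, so x = 3.
Check: f(3) = 37·3 + 27 = 138 = 2·47 + 44 ≡ 44 (mod 47).

3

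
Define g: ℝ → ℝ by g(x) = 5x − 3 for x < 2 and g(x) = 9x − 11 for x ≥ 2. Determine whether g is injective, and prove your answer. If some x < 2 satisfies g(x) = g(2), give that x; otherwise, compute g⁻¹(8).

19/9

Both pieces are strictly increasing (slopes 5 and 9), so each is injective on its own interval.
The left piece maps (−∞, 2) onto (−∞, 7); the right piece maps [2, ∞) onto [7, ∞).
These images are disjoint, so no value is attained by both pieces. Therefore g is injective.
Because the two images are disjoint, no x < 2 has g(x) = g(2), so we compute g⁻¹(8): 8 lies in [7, ∞), so solve 9x − 11 = 8: x = (8 + 11)/9 = 19/9.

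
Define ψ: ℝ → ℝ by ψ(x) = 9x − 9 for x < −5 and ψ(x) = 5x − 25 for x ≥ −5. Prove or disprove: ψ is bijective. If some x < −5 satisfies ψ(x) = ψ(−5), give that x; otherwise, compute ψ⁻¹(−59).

Both pieces are strictly increasing (slopes 9 and 5), so each is injective on its own interval.
The left piece maps (−∞, −5) onto (−∞, −54); the right piece maps [−5, ∞) onto [−50, ∞).
The images leave a gap (−54 has no preimage), so ψ is not surjective, hence not bijective.
Because the two images are disjoint, no x < −5 has ψ(x) = ψ(−5), so we compute ψ⁻¹(−59): −59 lies in (−∞, −54), so solve 9x − 9 = −59: x = (−59 + 9)/9 = −50/9.

-50/9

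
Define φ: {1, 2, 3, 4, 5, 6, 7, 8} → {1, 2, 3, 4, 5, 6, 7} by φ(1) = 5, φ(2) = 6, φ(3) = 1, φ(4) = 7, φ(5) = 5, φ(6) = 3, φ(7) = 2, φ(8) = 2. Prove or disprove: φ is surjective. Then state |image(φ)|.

6

No element maps to 4, so φ is not surjective.
The image of φ is {1, 2, 3, 5, 6, 7}, which has 6 elements.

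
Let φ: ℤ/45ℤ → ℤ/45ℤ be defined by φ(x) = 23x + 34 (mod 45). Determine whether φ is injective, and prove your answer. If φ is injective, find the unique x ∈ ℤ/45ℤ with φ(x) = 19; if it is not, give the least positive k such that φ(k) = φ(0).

15

If φ(s) = φ(t), then 23s ≡ 23t (mod 45). Because gcd(23, 45) = 1, we may cancel 23 to get s ≡ t (mod 45).
Thus φ is injective.
We now compute 23⁻¹ mod 45 explicitly. Euclid's algorithm: 45 = 1·23 + 22, 23 = 1·22 + 1; back-substituting gives 1 = 2·23 − 1·45, so 23⁻¹ ≡ 2 (mod 45).
Since φ is injective, we find φ⁻¹(19): we need 23x ≡ 19 − 34 ≡ 30 (mod 45). Using 23⁻¹ = 2: x ≡ 2·30 = 60 = 1·45 + 15, so x = 15.
Check: φ(15) = 23·15 + 34 = 379 = 8·45 + 19 ≡ 19 (mod 45).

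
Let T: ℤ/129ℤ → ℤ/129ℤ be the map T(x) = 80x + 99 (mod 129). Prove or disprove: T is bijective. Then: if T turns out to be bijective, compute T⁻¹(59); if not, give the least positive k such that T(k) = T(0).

Recall: T is injective if T(x_1) = T(x_2) implies x_1 = x_2.
If T(x_1) = T(x_2), then 80x_1 ≡ 80x_2 (mod 129). Because gcd(80, 129) = 1, we may cancel 80 to get x_1 ≡ x_2 (mod 129).
We now compute 80⁻¹ mod 129 explicitly. Euclid's algorithm: 129 = 1·80 + 49, 80 = 1·49 + 31, 49 = 1·31 + 18, 31 = 1·18 + 13, 18 = 1·13 + 5, 13 = 2·5 + 3, 5 = 1·3 + 2, 3 = 1·2 + 1; back-substituting gives 1 = 50·80 − 31·129, so 80⁻¹ ≡ 50 (mod 129).
For any y ∈ ℤ/129ℤ, x = 50(y − 99) mod 129 satisfies T(x) = 80·50(y − 99) + 99 ≡ y (since 80·50 ≡ 1 mod 129). So every y has a preimage.
Therefore T is bijective.
Since T is bijective, we compute T⁻¹(59): solve 80x + 99 ≡ 59 (mod 129), i.e. 80x ≡ 89 (mod 129).
Multiplying by 80⁻¹ = 50 gives x ≡ 50·89 = 4450 = 34·129 + 64 ≡ 64 (mod 129).
Check: T(64) = 80·64 + 99 = 5219 = 40·129 + 59 ≡ 59 (mod 129).

64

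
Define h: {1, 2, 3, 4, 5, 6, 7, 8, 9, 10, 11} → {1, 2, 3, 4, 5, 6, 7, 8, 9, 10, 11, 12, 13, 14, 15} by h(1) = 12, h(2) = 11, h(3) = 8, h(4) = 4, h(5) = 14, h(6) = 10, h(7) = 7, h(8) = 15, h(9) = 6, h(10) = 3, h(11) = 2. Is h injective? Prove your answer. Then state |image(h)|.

11

The values h(1), …, h(11) are 12, 11, 8, 4, 14, 10, 7, 15, 6, 3, 2 — all distinct.
So h(a) = h(b) only when a = b, and h is injective.
The image of h is {2, 3, 4, 6, 7, 8, 10, 11, 12, 14, 15}, which has 11 elements.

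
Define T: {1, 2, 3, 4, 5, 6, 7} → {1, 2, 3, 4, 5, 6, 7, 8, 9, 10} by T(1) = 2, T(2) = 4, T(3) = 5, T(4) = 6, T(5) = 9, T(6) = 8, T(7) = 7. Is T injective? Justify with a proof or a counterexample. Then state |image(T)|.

7

The values T(1), …, T(7) are 2, 4, 5, 6, 9, 8, 7 — all distinct.
So T(s) = T(t) only when s = t, and T is injective.
The image of T is {2, 4, 5, 6, 7, 8, 9}, which has 7 elements.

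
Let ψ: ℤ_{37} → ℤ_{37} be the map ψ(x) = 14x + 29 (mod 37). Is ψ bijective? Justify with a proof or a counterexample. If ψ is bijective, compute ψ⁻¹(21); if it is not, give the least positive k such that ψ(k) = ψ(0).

10

Recall: injectivity means: for all a, b in the domain, ψ(a) = ψ(b) implies a = b.
If ψ(a) = ψ(b), then 14a ≡ 14b (mod 37). Because gcd(14, 37) = 1, we may cancel 14 to get a ≡ b (mod 37).
We now compute 14⁻¹ mod 37 explicitly. Euclid's algorithm: 37 = 2·14 + 9, 14 = 1·9 + 5, 9 = 1·5 + 4, 5 = 1·4 + 1; back-substituting gives 1 = 8·14 − 3·37, so 14⁻¹ ≡ 8 (mod 37).
For any y ∈ ℤ_{37}, x = 8(y − 29) mod 37 satisfies ψ(x) = 14·8(y − 29) + 29 ≡ y (since 14·8 ≡ 1 mod 37). So every y has a preimage.
So ψ is bijective.
Since ψ is bijective, we find ψ⁻¹(21): we need 14x ≡ 21 − 29 ≡ 29 (mod 37). Using 14⁻¹ = 8: x ≡ 8·29 = 232 = 6·37 + 10, so x = 10.
Check: ψ(10) = 14·10 + 29 = 169 = 4·37 + 21 ≡ 21 (mod 37).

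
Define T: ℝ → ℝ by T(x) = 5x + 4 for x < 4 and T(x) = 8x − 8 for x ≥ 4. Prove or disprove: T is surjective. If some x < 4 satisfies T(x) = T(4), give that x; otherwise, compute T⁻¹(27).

35/8

Both pieces are strictly increasing (slopes 5 and 8), so each is injective on its own interval.
The left piece maps (−∞, 4) onto (−∞, 24); the right piece maps [4, ∞) onto [24, ∞).
These images together cover ℝ, so T is surjective.
Because the two images are disjoint, no x < 4 has T(x) = T(4), so we compute T⁻¹(27): 27 lies in [24, ∞), so solve 8x − 8 = 27: x = (27 + 8)/8 = 35/8.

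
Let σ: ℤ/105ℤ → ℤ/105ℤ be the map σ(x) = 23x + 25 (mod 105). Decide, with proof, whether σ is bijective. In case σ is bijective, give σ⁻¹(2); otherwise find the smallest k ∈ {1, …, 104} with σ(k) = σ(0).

Suppose σ(a) = σ(b) in ℤ/105ℤ. Then 23a + 25 ≡ 23b + 25 (mod 105), thus 23(a − b) ≡ 0 (mod 105).
Since gcd(23, 105) = 1, 23 is invertible modulo 105, thus a − b ≡ 0 (mod 105), i.e. a = b.
We now compute 23⁻¹ mod 105 explicitly. Euclid's algorithm: 105 = 4·23 + 13, 23 = 1·13 + 10, 13 = 1·10 + 3, 10 = 3·3 + 1; back-substituting gives 1 = 32·23 − 7·105, so 23⁻¹ ≡ 32 (mod 105).
For any y ∈ ℤ/105ℤ, x = 32(y − 25) mod 105 satisfies σ(x) = 23·32(y − 25) + 25 ≡ y (since 23·32 ≡ 1 mod 105). So every y has a preimage.
So σ is bijective.
Since σ is bijective, we find σ⁻¹(2): we need 23x ≡ 2 − 25 ≡ 82 (mod 105). Using 23⁻¹ = 32: x ≡ 32·82 = 2624 = 24·105 + 104, so x = 104.
Check: σ(104) = 23·104 + 25 = 2417 = 23·105 + 2 ≡ 2 (mod 105).

104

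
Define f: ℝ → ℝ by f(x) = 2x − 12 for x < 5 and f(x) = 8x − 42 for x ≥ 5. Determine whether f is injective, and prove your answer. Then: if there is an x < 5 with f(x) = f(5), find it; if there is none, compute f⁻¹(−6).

Both pieces are strictly increasing (slopes 2 and 8), so each is injective on its own interval.
The left piece maps (−∞, 5) onto (−∞, −2); the right piece maps [5, ∞) onto [−2, ∞).
These images are disjoint, so no value is attained by both pieces. So f is injective.
Because the two images are disjoint, no x < 5 has f(x) = f(5), so we compute f⁻¹(−6): −6 lies in (−∞, −2), so solve 2x − 12 = −6: x = (−6 + 12)/2 = 3.

3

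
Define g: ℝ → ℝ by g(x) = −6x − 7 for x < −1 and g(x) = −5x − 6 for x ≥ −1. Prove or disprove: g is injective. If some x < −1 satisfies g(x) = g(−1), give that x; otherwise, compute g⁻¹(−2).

Both pieces are strictly decreasing (slopes −6 and −5), so each is injective on its own interval.
The left piece maps (−∞, −1) onto (−1, ∞); the right piece maps [−1, ∞) onto (−∞, −1].
These images are disjoint, so no value is attained by both pieces. Thus g is injective.
Because the two images are disjoint, no x < −1 has g(x) = g(−1), so we compute g⁻¹(−2): −2 lies in (−∞, −1], so solve −5x − 6 = −2: x = (−2 + 6)/(−5) = −4/5.

-4/5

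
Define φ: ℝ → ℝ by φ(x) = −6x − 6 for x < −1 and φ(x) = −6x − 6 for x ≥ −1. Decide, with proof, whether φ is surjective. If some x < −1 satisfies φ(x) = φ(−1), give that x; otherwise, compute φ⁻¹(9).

-5/2

Both pieces are strictly decreasing (slopes −6 and −6), so each is injective on its own interval.
The left piece maps (−∞, −1) onto (0, ∞); the right piece maps [−1, ∞) onto (−∞, 0].
These images together cover ℝ, so φ is surjective.
Because the two images are disjoint, no x < −1 has φ(x) = φ(−1), so we compute φ⁻¹(9): 9 lies in (0, ∞), so solve −6x − 6 = 9: x = (9 + 6)/(−6) = −5/2.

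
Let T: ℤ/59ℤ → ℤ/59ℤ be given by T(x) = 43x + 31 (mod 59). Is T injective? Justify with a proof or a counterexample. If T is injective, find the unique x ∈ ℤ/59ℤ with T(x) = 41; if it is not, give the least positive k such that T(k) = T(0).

51

If T(a) = T(b), then 43a ≡ 43b (mod 59). Because gcd(43, 59) = 1, we may cancel 43 to get a ≡ b (mod 59).
Hence T is injective.
We now compute 43⁻¹ mod 59 explicitly. Euclid's algorithm: 59 = 1·43 + 16, 43 = 2·16 + 11, 16 = 1·11 + 5, 11 = 2·5 + 1; back-substituting gives 1 = 11·43 − 8·59, so 43⁻¹ ≡ 11 (mod 59).
Since T is injective, we compute T⁻¹(41): solve 43x + 31 ≡ 41 (mod 59), i.e. 43x ≡ 10 (mod 59).
Multiplying by 43⁻¹ = 11 gives x ≡ 11·10 = 110 = 1·59 + 51 ≡ 51 (mod 59).
Check: T(51) = 43·51 + 31 = 2224 = 37·59 + 41 ≡ 41 (mod 59).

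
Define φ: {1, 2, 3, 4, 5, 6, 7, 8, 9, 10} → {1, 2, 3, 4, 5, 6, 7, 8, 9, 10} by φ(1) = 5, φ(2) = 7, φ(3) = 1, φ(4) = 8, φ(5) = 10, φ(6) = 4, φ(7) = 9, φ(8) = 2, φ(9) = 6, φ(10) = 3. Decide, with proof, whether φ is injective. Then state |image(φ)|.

10

The values φ(1), …, φ(10) are 5, 7, 1, 8, 10, 4, 9, 2, 6, 3 — all distinct.
So φ(s) = φ(t) only when s = t, and φ is injective.
The image of φ is {1, 2, 3, 4, 5, 6, 7, 8, 9, 10}, which has 10 elements.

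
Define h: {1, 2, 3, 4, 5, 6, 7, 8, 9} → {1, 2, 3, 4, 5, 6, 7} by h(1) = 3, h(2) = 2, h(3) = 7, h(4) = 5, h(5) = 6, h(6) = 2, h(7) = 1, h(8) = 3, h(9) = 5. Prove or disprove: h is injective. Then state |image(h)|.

6

h(2) = 2 = h(6) with 2 ≠ 6, so h is not injective.
The image of h is {1, 2, 3, 5, 6, 7}, which has 6 elements.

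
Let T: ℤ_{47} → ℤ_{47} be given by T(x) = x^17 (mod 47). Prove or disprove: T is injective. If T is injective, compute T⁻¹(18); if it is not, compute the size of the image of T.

32

Since 47 is prime, the nonzero elements of ℤ_{47} form a cyclic group of order 46.
As gcd(17, 46) = 1, raising to the 17th power is a bijection on this group: if s^17 ≡ t^17 then (st^{−1})^17 = 1, and the only element of order dividing gcd(17, 46) = 1 is 1, so s = t.
With T(0) = 0 this makes T injective on all of ℤ_{47}, hence bijective (finite equal-size domain and codomain). In particular T is injective.
Since T is injective, we find the preimage of 18. The inverse of x ↦ x^17 on (ℤ_{47})^× is x ↦ x^19, because 17·19 = 323 = 7·46 + 1 ≡ 1 (mod 46) and x^{46} = 1 for x ≠ 0 (Fermat). So T⁻¹(18) = 18^19 mod 47.
Repeated squaring mod 47: 18^1 ≡ 18, 18^2 ≡ 18² = 324 ≡ 42, 18^4 ≡ 42² = 1764 ≡ 25, 18^8 ≡ 25² = 625 ≡ 14, 18^16 ≡ 14² = 196 ≡ 8. Since 19 = 16 + 2 + 1, 18^19 ≡ 8·42·18: 8·42 = 336 ≡ 7, then 7·18 = 126 ≡ 32. So 18^19 ≡ 32 (mod 47).
Hence T⁻¹(18) = 32.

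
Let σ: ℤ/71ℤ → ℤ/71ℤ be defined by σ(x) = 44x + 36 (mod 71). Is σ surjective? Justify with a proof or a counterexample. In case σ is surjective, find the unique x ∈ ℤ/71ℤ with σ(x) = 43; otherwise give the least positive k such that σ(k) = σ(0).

5

Since gcd(44, 71) = 1, 44 is invertible modulo 71. Euclid's algorithm: 71 = 1·44 + 27, 44 = 1·27 + 17, 27 = 1·17 + 10, 17 = 1·10 + 7, 10 = 1·7 + 3, 7 = 2·3 + 1; back-substituting gives 1 = 21·44 − 13·71, so 44⁻¹ ≡ 21 (mod 71).
Then y ↦ 21(y − 36) is a two-sided inverse to σ, so every y ∈ ℤ/71ℤ has a preimage.
So σ is surjective.
Since σ is surjective, we find σ⁻¹(43): we need 44x ≡ 43 − 36 ≡ 7 (mod 71). Using 44⁻¹ = 21: x ≡ 21·7 = 147 = 2·71 + 5, so x = 5.
Check: σ(5) = 44·5 + 36 = 256 = 3·71 + 43 ≡ 43 (mod 71).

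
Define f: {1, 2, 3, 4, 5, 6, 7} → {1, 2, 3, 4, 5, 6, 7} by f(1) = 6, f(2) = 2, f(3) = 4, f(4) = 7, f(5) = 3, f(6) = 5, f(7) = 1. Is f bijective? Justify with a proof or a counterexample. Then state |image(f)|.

7

The values 6, 2, 4, 7, 3, 5, 1 are a permutation of {1, 2, 3, 4, 5, 6, 7}: each element appears exactly once.
So f is injective and surjective, hence bijective.
The image of f is {1, 2, 3, 4, 5, 6, 7}, which has 7 elements.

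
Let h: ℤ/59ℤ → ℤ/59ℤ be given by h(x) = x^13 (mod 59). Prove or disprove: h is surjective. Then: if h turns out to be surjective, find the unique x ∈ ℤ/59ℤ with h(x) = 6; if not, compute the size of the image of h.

Since 59 is prime, the nonzero elements of ℤ/59ℤ form a cyclic group of order 58.
As gcd(13, 58) = 1, raising to the 13th power is a bijection on this group: if s^13 ≡ t^13 then (st^{−1})^13 = 1, and the only element of order dividing gcd(13, 58) = 1 is 1, so s = t.
With h(0) = 0 this makes h injective on all of ℤ/59ℤ, hence bijective (finite equal-size domain and codomain). In particular h is surjective.
Since h is surjective, we find the preimage of 6. The inverse of x ↦ x^13 on (ℤ/59ℤ)^× is x ↦ x^9, because 13·9 = 117 = 2·58 + 1 ≡ 1 (mod 58) and x^{58} = 1 for x ≠ 0 (Fermat). So h⁻¹(6) = 6^9 mod 59.
Repeated squaring mod 59: 6^1 ≡ 6, 6^2 ≡ 6² = 36, 6^4 ≡ 36² = 1296 ≡ 57, 6^8 ≡ 57² = 3249 ≡ 4. Since 9 = 8 + 1, 6^9 ≡ 4·6: 4·6 = 24. So 6^9 ≡ 24 (mod 59).
Hence h⁻¹(6) = 24.

24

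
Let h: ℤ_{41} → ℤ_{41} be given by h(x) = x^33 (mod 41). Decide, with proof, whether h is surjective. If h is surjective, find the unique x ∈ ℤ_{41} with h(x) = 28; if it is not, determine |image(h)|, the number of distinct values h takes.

Since 41 is prime, the nonzero elements of ℤ_{41} form a cyclic group of order 40.
As gcd(33, 40) = 1, raising to the 33rd power is a bijection on this group: if x_1^33 ≡ x_2^33 then (x_1x_2^{−1})^33 = 1, and the only element of order dividing gcd(33, 40) = 1 is 1, so x_1 = x_2.
With h(0) = 0 this makes h injective on all of ℤ_{41}, hence bijective (finite equal-size domain and codomain). In particular h is surjective.
Since h is surjective, we find the preimage of 28. The inverse of x ↦ x^33 on (ℤ_{41})^× is x ↦ x^17, because 33·17 = 561 = 14·40 + 1 ≡ 1 (mod 40) and x^{40} = 1 for x ≠ 0 (Fermat). So h⁻¹(28) = 28^17 mod 41.
Repeated squaring mod 41: 28^1 ≡ 28, 28^2 ≡ 28² = 784 ≡ 5, 28^4 ≡ 5² = 25, 28^8 ≡ 25² = 625 ≡ 10, 28^16 ≡ 10² = 100 ≡ 18. Since 17 = 16 + 1, 28^17 ≡ 18·28: 18·28 = 504 ≡ 12. So 28^17 ≡ 12 (mod 41).
Hence h⁻¹(28) = 12.

12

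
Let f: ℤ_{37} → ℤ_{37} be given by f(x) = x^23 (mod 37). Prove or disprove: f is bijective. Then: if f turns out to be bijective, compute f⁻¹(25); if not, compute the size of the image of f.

Since 37 is prime, the nonzero elements of ℤ_{37} form a cyclic group of order 36.
As gcd(23, 36) = 1, raising to the 23rd power is a bijection on this group: if u^23 ≡ v^23 then (uv^{−1})^23 = 1, and the only element of order dividing gcd(23, 36) = 1 is 1, so u = v.
With f(0) = 0 this makes f injective on all of ℤ_{37}, hence bijective (finite equal-size domain and codomain). In particular f is bijective.
Since f is bijective, we find the preimage of 25. The inverse of x ↦ x^23 on (ℤ_{37})^× is x ↦ x^11, because 23·11 = 253 = 7·36 + 1 ≡ 1 (mod 36) and x^{36} = 1 for x ≠ 0 (Fermat). So f⁻¹(25) = 25^11 mod 37.
Repeated squaring mod 37: 25^1 ≡ 25, 25^2 ≡ 25² = 625 ≡ 33, 25^4 ≡ 33² = 1089 ≡ 16, 25^8 ≡ 16² = 256 ≡ 34. Since 11 = 8 + 2 + 1, 25^11 ≡ 34·33·25: 34·33 = 1122 ≡ 12, then 12·25 = 300 ≡ 4. So 25^11 ≡ 4 (mod 37).
Hence f⁻¹(25) = 4.

4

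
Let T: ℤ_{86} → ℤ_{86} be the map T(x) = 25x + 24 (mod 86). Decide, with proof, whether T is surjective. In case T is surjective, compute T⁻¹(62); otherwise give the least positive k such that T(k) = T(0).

60

By definition, T is surjective if every y in the codomain equals T(x) for some x in the domain.
Since gcd(25, 86) = 1, 25 is invertible modulo 86. Euclid's algorithm: 86 = 3·25 + 11, 25 = 2·11 + 3, 11 = 3·3 + 2, 3 = 1·2 + 1; back-substituting gives 1 = 31·25 − 9·86, so 25⁻¹ ≡ 31 (mod 86).
For any y ∈ ℤ_{86}, x = 31(y − 24) mod 86 satisfies T(x) = 25·31(y − 24) + 24 ≡ y (since 25·31 ≡ 1 mod 86). So every y has a preimage.
Hence T is surjective.
Since T is surjective, we find T⁻¹(62): we need 25x ≡ 62 − 24 ≡ 38 (mod 86). Using 25⁻¹ = 31: x ≡ 31·38 = 1178 = 13·86 + 60, so x = 60.
Check: T(60) = 25·60 + 24 = 1524 = 17·86 + 62 ≡ 62 (mod 86).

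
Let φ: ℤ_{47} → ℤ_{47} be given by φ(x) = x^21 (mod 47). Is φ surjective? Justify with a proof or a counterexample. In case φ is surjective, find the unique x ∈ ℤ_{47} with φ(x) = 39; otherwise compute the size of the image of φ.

Since 47 is prime, the nonzero elements of ℤ_{47} form a cyclic group of order 46.
As gcd(21, 46) = 1, raising to the 21st power is a bijection on this group: if s^21 ≡ t^21 then (st^{−1})^21 = 1, and the only element of order dividing gcd(21, 46) = 1 is 1, so s = t.
With φ(0) = 0 this makes φ injective on all of ℤ_{47}, hence bijective (finite equal-size domain and codomain). In particular φ is surjective.
Since φ is surjective, we find the preimage of 39. The inverse of x ↦ x^21 on (ℤ_{47})^× is x ↦ x^11, because 21·11 = 231 = 5·46 + 1 ≡ 1 (mod 46) and x^{46} = 1 for x ≠ 0 (Fermat). So φ⁻¹(39) = 39^11 mod 47.
Repeated squaring mod 47: 39^1 ≡ 39, 39^2 ≡ 39² = 1521 ≡ 17, 39^4 ≡ 17² = 289 ≡ 7, 39^8 ≡ 7² = 49 ≡ 2. Since 11 = 8 + 2 + 1, 39^11 ≡ 2·17·39: 2·17 = 34, then 34·39 = 1326 ≡ 10. So 39^11 ≡ 10 (mod 47).
Hence φ⁻¹(39) = 10.

10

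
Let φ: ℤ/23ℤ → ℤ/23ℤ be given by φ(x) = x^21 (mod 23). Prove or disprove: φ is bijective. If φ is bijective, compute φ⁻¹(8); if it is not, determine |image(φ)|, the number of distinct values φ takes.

Since 23 is prime, the nonzero elements of ℤ/23ℤ form a cyclic group of order 22.
As gcd(21, 22) = 1, raising to the 21st power is a bijection on this group: if s^21 ≡ t^21 then (st^{−1})^21 = 1, and the only element of order dividing gcd(21, 22) = 1 is 1, so s = t.
With φ(0) = 0 this makes φ injective on all of ℤ/23ℤ, hence bijective (finite equal-size domain and codomain). In particular φ is bijective.
Since φ is bijective, we find the preimage of 8. The inverse of x ↦ x^21 on (ℤ/23ℤ)^× is x ↦ x^21, because 21·21 = 441 = 20·22 + 1 ≡ 1 (mod 22) and x^{22} = 1 for x ≠ 0 (Fermat). So φ⁻¹(8) = 8^21 mod 23.
Repeated squaring mod 23: 8^1 ≡ 8, 8^2 ≡ 8² = 64 ≡ 18, 8^4 ≡ 18² = 324 ≡ 2, 8^8 ≡ 2² = 4, 8^16 ≡ 4² = 16. Since 21 = 16 + 4 + 1, 8^21 ≡ 16·2·8: 16·2 = 32 ≡ 9, then 9·8 = 72 ≡ 3. So 8^21 ≡ 3 (mod 23).
Hence φ⁻¹(8) = 3.

3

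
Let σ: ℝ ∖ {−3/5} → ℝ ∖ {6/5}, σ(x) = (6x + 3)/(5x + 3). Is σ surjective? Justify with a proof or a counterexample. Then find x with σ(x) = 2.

-3/4

For any y ≠ 6/5, solving y(5x + 3) = 6x + 3 for x gives a well-defined x ≠ −3/5. So σ is surjective.
Solving σ(x) = 2: cross-multiplying gives 6x + 3 = 2(5x + 3), which rearranges to −4x = 3, so x = −3/4.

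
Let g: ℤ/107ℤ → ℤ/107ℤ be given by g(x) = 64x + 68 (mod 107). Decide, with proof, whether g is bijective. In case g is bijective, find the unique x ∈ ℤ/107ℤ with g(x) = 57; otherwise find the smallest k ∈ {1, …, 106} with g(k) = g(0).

Suppose g(s) = g(t) in ℤ/107ℤ. Then 64s + 68 ≡ 64t + 68 (mod 107), therefore 64(s − t) ≡ 0 (mod 107).
Since gcd(64, 107) = 1, 64 is invertible modulo 107, thus s − t ≡ 0 (mod 107), i.e. s = t.
We now compute 64⁻¹ mod 107 explicitly. Euclid's algorithm: 107 = 1·64 + 43, 64 = 1·43 + 21, 43 = 2·21 + 1; back-substituting gives 1 = 102·64 − 61·107, so 64⁻¹ ≡ 102 (mod 107).
Then y ↦ 102(y − 68) is a two-sided inverse to g, so every y ∈ ℤ/107ℤ has a preimage.
Hence g is bijective.
Since g is bijective, we compute g⁻¹(57): solve 64x + 68 ≡ 57 (mod 107), i.e. 64x ≡ 96 (mod 107).
Multiplying by 64⁻¹ = 102 gives x ≡ 102·96 = 9792 = 91·107 + 55 ≡ 55 (mod 107).
Check: g(55) = 64·55 + 68 = 3588 = 33·107 + 57 ≡ 57 (mod 107).

55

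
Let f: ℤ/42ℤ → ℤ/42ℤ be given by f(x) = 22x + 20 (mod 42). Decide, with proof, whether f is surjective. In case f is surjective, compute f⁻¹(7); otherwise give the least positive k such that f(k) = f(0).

21

Since gcd(22, 42) = 2, we have 22x ≡ 0 (mod 2) for all x, so f(x) ≡ 0 (mod 2).
But 1 ≢ 0 (mod 2), so 1 ∈ ℤ/42ℤ has no preimage. So f is not surjective.
Since f is not surjective, we find the least positive k with f(k) = f(0): this means 22k ≡ 0 (mod 42), i.e. 42 ∣ 22k. Since gcd(22, 42) = 2, dividing through by 2 this holds exactly when 21 ∣ 11k, and as gcd(11, 21) = 1, exactly when 21 ∣ k.
The smallest positive such k is 21.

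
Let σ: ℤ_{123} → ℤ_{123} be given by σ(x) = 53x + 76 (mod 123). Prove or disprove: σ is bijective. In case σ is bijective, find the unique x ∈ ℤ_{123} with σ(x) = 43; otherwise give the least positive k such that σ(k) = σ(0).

If σ(a) = σ(b), then 53a ≡ 53b (mod 123). Because gcd(53, 123) = 1, we may cancel 53 to get a ≡ b (mod 123).
We now compute 53⁻¹ mod 123 explicitly. Euclid's algorithm: 123 = 2·53 + 17, 53 = 3·17 + 2, 17 = 8·2 + 1; back-substituting gives 1 = 65·53 − 28·123, so 53⁻¹ ≡ 65 (mod 123).
Then y ↦ 65(y − 76) is a two-sided inverse to σ, so every y ∈ ℤ_{123} has a preimage.
Hence σ is bijective.
Since σ is bijective, we compute σ⁻¹(43): solve 53x + 76 ≡ 43 (mod 123), i.e. 53x ≡ 90 (mod 123).
Multiplying by 53⁻¹ = 65 gives x ≡ 65·90 = 5850 = 47·123 + 69 ≡ 69 (mod 123).
Check: σ(69) = 53·69 + 76 = 3733 = 30·123 + 43 ≡ 43 (mod 123).

69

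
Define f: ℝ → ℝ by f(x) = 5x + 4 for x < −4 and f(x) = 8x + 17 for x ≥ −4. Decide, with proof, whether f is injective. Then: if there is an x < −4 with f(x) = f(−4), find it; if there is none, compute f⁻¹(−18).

-22/5

Both pieces are strictly increasing (slopes 5 and 8), so each is injective on its own interval.
The left piece maps (−∞, −4) onto (−∞, −16); the right piece maps [−4, ∞) onto [−15, ∞).
These images are disjoint, so no value is attained by both pieces. So f is injective.
Because the two images are disjoint, no x < −4 has f(x) = f(−4), so we compute f⁻¹(−18): −18 lies in (−∞, −16), so solve 5x + 4 = −18: x = (−18 − 4)/5 = −22/5.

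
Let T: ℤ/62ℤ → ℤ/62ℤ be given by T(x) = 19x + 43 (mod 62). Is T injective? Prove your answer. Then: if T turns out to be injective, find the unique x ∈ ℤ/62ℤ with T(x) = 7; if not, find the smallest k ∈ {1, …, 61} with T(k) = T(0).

34

If T(a) = T(b), then 19a ≡ 19b (mod 62). Because gcd(19, 62) = 1, we may cancel 19 to get a ≡ b (mod 62).
Hence T is injective.
We now compute 19⁻¹ mod 62 explicitly. Euclid's algorithm: 62 = 3·19 + 5, 19 = 3·5 + 4, 5 = 1·4 + 1; back-substituting gives 1 = 49·19 − 15·62, so 19⁻¹ ≡ 49 (mod 62).
Since T is injective, we find T⁻¹(7): we need 19x ≡ 7 − 43 ≡ 26 (mod 62). Using 19⁻¹ = 49: x ≡ 49·26 = 1274 = 20·62 + 34, so x = 34.
Check: T(34) = 19·34 + 43 = 689 = 11·62 + 7 ≡ 7 (mod 62).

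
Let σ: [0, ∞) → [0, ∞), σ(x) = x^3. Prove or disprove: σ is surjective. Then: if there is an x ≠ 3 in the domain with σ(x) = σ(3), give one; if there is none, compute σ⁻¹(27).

For any y ∈ [0, ∞), x = y^{1/3} ∈ [0, ∞) gives σ(x) = y, so σ is surjective.
Since x ↦ x^3 is strictly increasing on [0, ∞), it is injective there, so no x ≠ 3 in the domain has σ(x) = σ(3). We therefore compute σ⁻¹(27) = 27^{1/3} = 3 (indeed 3^3 = 27).

3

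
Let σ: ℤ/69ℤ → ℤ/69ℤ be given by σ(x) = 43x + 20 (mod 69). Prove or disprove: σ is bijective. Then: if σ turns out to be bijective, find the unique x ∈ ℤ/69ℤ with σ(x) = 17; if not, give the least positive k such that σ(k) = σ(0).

24

If σ(x_1) = σ(x_2), then 43x_1 ≡ 43x_2 (mod 69). Because gcd(43, 69) = 1, we may cancel 43 to get x_1 ≡ x_2 (mod 69).
We now compute 43⁻¹ mod 69 explicitly. Euclid's algorithm: 69 = 1·43 + 26, 43 = 1·26 + 17, 26 = 1·17 + 9, 17 = 1·9 + 8, 9 = 1·8 + 1; back-substituting gives 1 = 61·43 − 38·69, so 43⁻¹ ≡ 61 (mod 69).
Then y ↦ 61(y − 20) is a two-sided inverse to σ, so every y ∈ ℤ/69ℤ has a preimage.
Thus σ is bijective.
Since σ is bijective, we compute σ⁻¹(17): solve 43x + 20 ≡ 17 (mod 69), i.e. 43x ≡ 66 (mod 69).
Multiplying by 43⁻¹ = 61 gives x ≡ 61·66 = 4026 = 58·69 + 24 ≡ 24 (mod 69).
Check: σ(24) = 43·24 + 20 = 1052 = 15·69 + 17 ≡ 17 (mod 69).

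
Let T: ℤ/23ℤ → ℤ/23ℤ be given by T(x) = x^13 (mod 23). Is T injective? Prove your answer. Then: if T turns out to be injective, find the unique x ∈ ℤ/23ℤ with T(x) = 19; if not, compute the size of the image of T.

21

Since 23 is prime, the nonzero elements of ℤ/23ℤ form a cyclic group of order 22.
As gcd(13, 22) = 1, raising to the 13th power is a bijection on this group: if x_1^13 ≡ x_2^13 then (x_1x_2^{−1})^13 = 1, and the only element of order dividing gcd(13, 22) = 1 is 1, so x_1 = x_2.
With T(0) = 0 this makes T injective on all of ℤ/23ℤ, hence bijective (finite equal-size domain and codomain). In particular T is injective.
Since T is injective, we find the preimage of 19. The inverse of x ↦ x^13 on (ℤ/23ℤ)^× is x ↦ x^17, because 13·17 = 221 = 10·22 + 1 ≡ 1 (mod 22) and x^{22} = 1 for x ≠ 0 (Fermat). So T⁻¹(19) = 19^17 mod 23.
Repeated squaring mod 23: 19^1 ≡ 19, 19^2 ≡ 19² = 361 ≡ 16, 19^4 ≡ 16² = 256 ≡ 3, 19^8 ≡ 3² = 9, 19^16 ≡ 9² = 81 ≡ 12. Since 17 = 16 + 1, 19^17 ≡ 12·19: 12·19 = 228 ≡ 21. So 19^17 ≡ 21 (mod 23).
Hence T⁻¹(19) = 21.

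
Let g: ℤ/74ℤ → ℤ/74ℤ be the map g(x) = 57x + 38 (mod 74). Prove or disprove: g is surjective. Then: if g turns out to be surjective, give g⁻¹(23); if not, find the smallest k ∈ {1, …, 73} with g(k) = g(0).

27

Since gcd(57, 74) = 1, 57 is invertible modulo 74. Euclid's algorithm: 74 = 1·57 + 17, 57 = 3·17 + 6, 17 = 2·6 + 5, 6 = 1·5 + 1; back-substituting gives 1 = 13·57 − 10·74, so 57⁻¹ ≡ 13 (mod 74).
Then y ↦ 13(y − 38) is a two-sided inverse to g, so every y ∈ ℤ/74ℤ has a preimage.
Hence g is surjective.
Since g is surjective, we find g⁻¹(23): we need 57x ≡ 23 − 38 ≡ 59 (mod 74). Using 57⁻¹ = 13: x ≡ 13·59 = 767 = 10·74 + 27, so x = 27.
Check: g(27) = 57·27 + 38 = 1577 = 21·74 + 23 ≡ 23 (mod 74).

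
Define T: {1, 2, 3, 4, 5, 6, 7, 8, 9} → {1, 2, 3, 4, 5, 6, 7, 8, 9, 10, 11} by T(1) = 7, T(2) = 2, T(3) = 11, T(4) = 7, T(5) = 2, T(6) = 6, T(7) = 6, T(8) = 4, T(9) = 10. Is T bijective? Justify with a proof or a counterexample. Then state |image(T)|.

6

T(1) = 7 = T(4) with 1 ≠ 4, so T is not injective, hence not bijective.
The image of T is {2, 4, 6, 7, 10, 11}, which has 6 elements.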